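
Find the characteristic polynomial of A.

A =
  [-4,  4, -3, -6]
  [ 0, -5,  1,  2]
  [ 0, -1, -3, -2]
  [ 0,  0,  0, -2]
x^4 + 14*x^3 + 72*x^2 + 160*x + 128

Expanding det(x·I − A) (e.g. by cofactor expansion or by noting that A is similar to its Jordan form J, which has the same characteristic polynomial as A) gives
  χ_A(x) = x^4 + 14*x^3 + 72*x^2 + 160*x + 128
which factors as (x + 2)*(x + 4)^3. The eigenvalues (with algebraic multiplicities) are λ = -4 with multiplicity 3, λ = -2 with multiplicity 1.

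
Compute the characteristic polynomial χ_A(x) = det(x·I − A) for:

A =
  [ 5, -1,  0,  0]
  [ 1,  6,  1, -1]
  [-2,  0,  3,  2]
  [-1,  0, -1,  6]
x^4 - 20*x^3 + 150*x^2 - 500*x + 625

Expanding det(x·I − A) (e.g. by cofactor expansion or by noting that A is similar to its Jordan form J, which has the same characteristic polynomial as A) gives
  χ_A(x) = x^4 - 20*x^3 + 150*x^2 - 500*x + 625
which factors as (x - 5)^4. The eigenvalues (with algebraic multiplicities) are λ = 5 with multiplicity 4.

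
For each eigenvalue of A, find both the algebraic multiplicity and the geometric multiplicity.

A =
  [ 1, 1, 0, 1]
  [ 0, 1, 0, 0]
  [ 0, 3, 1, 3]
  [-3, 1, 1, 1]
λ = 1: alg = 4, geom = 2

Step 1 — factor the characteristic polynomial to read off the algebraic multiplicities:
  χ_A(x) = (x - 1)^4

Step 2 — compute geometric multiplicities via the rank-nullity identity g(λ) = n − rank(A − λI):
  rank(A − (1)·I) = 2, so dim ker(A − (1)·I) = n − 2 = 2

Summary:
  λ = 1: algebraic multiplicity = 4, geometric multiplicity = 2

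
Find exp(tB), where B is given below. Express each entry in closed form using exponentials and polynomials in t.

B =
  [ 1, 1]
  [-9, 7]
e^{tB} =
  [-3*t*exp(4*t) + exp(4*t), t*exp(4*t)]
  [-9*t*exp(4*t), 3*t*exp(4*t) + exp(4*t)]

Strategy: write B = P · J · P⁻¹ where J is a Jordan canonical form, so e^{tB} = P · e^{tJ} · P⁻¹, and e^{tJ} can be computed block-by-block.

B has Jordan form
J =
  [4, 1]
  [0, 4]
(up to reordering of blocks).

Per-block formulas:
  For a 2×2 Jordan block J_2(4): exp(t · J_2(4)) = e^(4t)·(I + t·N), where N is the 2×2 nilpotent shift.

After assembling e^{tJ} and conjugating by P, we get:

e^{tB} =
  [-3*t*exp(4*t) + exp(4*t), t*exp(4*t)]
  [-9*t*exp(4*t), 3*t*exp(4*t) + exp(4*t)]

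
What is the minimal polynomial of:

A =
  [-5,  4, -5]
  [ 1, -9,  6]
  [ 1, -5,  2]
x^3 + 12*x^2 + 48*x + 64

The characteristic polynomial is χ_A(x) = (x + 4)^3, so the eigenvalues are known. The minimal polynomial is
  m_A(x) = Π_λ (x − λ)^{k_λ}
where k_λ is the size of the *largest* Jordan block for λ (equivalently, the smallest k with (A − λI)^k v = 0 for every generalised eigenvector v of λ).

  λ = -4: largest Jordan block has size 3, contributing (x + 4)^3

So m_A(x) = (x + 4)^3 = x^3 + 12*x^2 + 48*x + 64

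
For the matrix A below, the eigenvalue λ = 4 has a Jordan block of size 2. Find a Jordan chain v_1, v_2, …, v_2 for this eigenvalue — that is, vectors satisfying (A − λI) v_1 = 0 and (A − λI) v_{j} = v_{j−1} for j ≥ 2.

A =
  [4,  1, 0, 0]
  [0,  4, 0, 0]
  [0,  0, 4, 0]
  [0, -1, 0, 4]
A Jordan chain for λ = 4 of length 2:
v_1 = (1, 0, 0, -1)ᵀ
v_2 = (0, 1, 0, 0)ᵀ

Let N = A − (4)·I. We want v_2 with N^2 v_2 = 0 but N^1 v_2 ≠ 0; then v_{j-1} := N · v_j for j = 2, …, 2.

Pick v_2 = (0, 1, 0, 0)ᵀ.
Then v_1 = N · v_2 = (1, 0, 0, -1)ᵀ.

Sanity check: (A − (4)·I) v_1 = (0, 0, 0, 0)ᵀ = 0. ✓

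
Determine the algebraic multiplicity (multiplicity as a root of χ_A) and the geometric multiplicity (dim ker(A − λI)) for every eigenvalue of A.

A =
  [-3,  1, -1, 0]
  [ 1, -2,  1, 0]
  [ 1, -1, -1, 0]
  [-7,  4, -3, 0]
λ = -2: alg = 3, geom = 1; λ = 0: alg = 1, geom = 1

Step 1 — factor the characteristic polynomial to read off the algebraic multiplicities:
  χ_A(x) = x*(x + 2)^3

Step 2 — compute geometric multiplicities via the rank-nullity identity g(λ) = n − rank(A − λI):
  rank(A − (-2)·I) = 3, so dim ker(A − (-2)·I) = n − 3 = 1
  rank(A − (0)·I) = 3, so dim ker(A − (0)·I) = n − 3 = 1

Summary:
  λ = -2: algebraic multiplicity = 3, geometric multiplicity = 1
  λ = 0: algebraic multiplicity = 1, geometric multiplicity = 1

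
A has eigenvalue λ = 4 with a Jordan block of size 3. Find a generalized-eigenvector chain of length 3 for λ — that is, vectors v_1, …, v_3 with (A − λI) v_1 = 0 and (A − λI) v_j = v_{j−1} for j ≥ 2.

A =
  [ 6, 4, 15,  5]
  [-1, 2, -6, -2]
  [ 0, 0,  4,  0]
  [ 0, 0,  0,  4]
A Jordan chain for λ = 4 of length 3:
v_1 = (6, -3, 0, 0)ᵀ
v_2 = (15, -6, 0, 0)ᵀ
v_3 = (0, 0, 1, 0)ᵀ

Let N = A − (4)·I. We want v_3 with N^3 v_3 = 0 but N^2 v_3 ≠ 0; then v_{j-1} := N · v_j for j = 3, …, 2.

Pick v_3 = (0, 0, 1, 0)ᵀ.
Then v_2 = N · v_3 = (15, -6, 0, 0)ᵀ.
Then v_1 = N · v_2 = (6, -3, 0, 0)ᵀ.

Sanity check: (A − (4)·I) v_1 = (0, 0, 0, 0)ᵀ = 0. ✓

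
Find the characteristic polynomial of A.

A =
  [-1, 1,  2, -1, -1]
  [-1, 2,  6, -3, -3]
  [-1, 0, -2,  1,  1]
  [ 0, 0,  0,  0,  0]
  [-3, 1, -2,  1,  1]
x^5

Expanding det(x·I − A) (e.g. by cofactor expansion or by noting that A is similar to its Jordan form J, which has the same characteristic polynomial as A) gives
  χ_A(x) = x^5
which factors as x^5. The eigenvalues (with algebraic multiplicities) are λ = 0 with multiplicity 5.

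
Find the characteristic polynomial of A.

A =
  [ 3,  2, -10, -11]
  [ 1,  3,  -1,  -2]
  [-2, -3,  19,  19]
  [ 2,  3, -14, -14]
x^4 - 11*x^3 + 42*x^2 - 68*x + 40

Expanding det(x·I − A) (e.g. by cofactor expansion or by noting that A is similar to its Jordan form J, which has the same characteristic polynomial as A) gives
  χ_A(x) = x^4 - 11*x^3 + 42*x^2 - 68*x + 40
which factors as (x - 5)*(x - 2)^3. The eigenvalues (with algebraic multiplicities) are λ = 2 with multiplicity 3, λ = 5 with multiplicity 1.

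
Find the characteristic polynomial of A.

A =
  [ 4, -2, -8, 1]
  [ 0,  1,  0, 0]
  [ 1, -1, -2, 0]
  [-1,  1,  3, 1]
x^4 - 4*x^3 + 6*x^2 - 4*x + 1

Expanding det(x·I − A) (e.g. by cofactor expansion or by noting that A is similar to its Jordan form J, which has the same characteristic polynomial as A) gives
  χ_A(x) = x^4 - 4*x^3 + 6*x^2 - 4*x + 1
which factors as (x - 1)^4. The eigenvalues (with algebraic multiplicities) are λ = 1 with multiplicity 4.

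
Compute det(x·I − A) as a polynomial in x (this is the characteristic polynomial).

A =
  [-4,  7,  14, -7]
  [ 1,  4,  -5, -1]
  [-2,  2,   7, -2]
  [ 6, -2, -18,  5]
x^4 - 12*x^3 + 54*x^2 - 108*x + 81

Expanding det(x·I − A) (e.g. by cofactor expansion or by noting that A is similar to its Jordan form J, which has the same characteristic polynomial as A) gives
  χ_A(x) = x^4 - 12*x^3 + 54*x^2 - 108*x + 81
which factors as (x - 3)^4. The eigenvalues (with algebraic multiplicities) are λ = 3 with multiplicity 4.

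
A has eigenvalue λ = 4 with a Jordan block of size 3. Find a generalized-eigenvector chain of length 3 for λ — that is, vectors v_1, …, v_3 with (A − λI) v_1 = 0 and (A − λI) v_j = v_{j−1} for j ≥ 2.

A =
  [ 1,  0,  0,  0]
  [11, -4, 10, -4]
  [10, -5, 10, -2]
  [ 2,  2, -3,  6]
A Jordan chain for λ = 4 of length 3:
v_1 = (0, 6, 6, 3)ᵀ
v_2 = (0, -8, -5, 2)ᵀ
v_3 = (0, 1, 0, 0)ᵀ

Let N = A − (4)·I. We want v_3 with N^3 v_3 = 0 but N^2 v_3 ≠ 0; then v_{j-1} := N · v_j for j = 3, …, 2.

Pick v_3 = (0, 1, 0, 0)ᵀ.
Then v_2 = N · v_3 = (0, -8, -5, 2)ᵀ.
Then v_1 = N · v_2 = (0, 6, 6, 3)ᵀ.

Sanity check: (A − (4)·I) v_1 = (0, 0, 0, 0)ᵀ = 0. ✓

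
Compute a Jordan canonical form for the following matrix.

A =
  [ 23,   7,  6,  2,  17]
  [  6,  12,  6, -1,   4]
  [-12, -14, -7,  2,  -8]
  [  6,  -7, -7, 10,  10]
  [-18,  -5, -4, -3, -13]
J_3(5) ⊕ J_2(5)

The characteristic polynomial is
  det(x·I − A) = x^5 - 25*x^4 + 250*x^3 - 1250*x^2 + 3125*x - 3125 = (x - 5)^5

Eigenvalues and multiplicities (the geometric multiplicity of λ is n − rank(A − λI), which equals the number of Jordan blocks for λ):
  λ = 5: algebraic multiplicity = 5, geometric multiplicity = 2

Determining the block sizes for each eigenvalue:
  λ = 5: with am = 5 and gm = 2, the partition is not yet determined (e.g. several partitions of 5 into 2 parts exist). Let N = A − (5)·I. Computing rank(N^1) = 3, rank(N^2) = 1, rank(N^3) = 0; the number of blocks of size ≥ j is rank(N^{j−1}) − rank(N^j), giving [2, 2, 1]. So we have 1 block(s) of size 3, 1 block(s) of size 2 → block sizes [3, 2]

Assembling the blocks gives a Jordan form
J =
  [5, 1, 0, 0, 0]
  [0, 5, 1, 0, 0]
  [0, 0, 5, 0, 0]
  [0, 0, 0, 5, 1]
  [0, 0, 0, 0, 5]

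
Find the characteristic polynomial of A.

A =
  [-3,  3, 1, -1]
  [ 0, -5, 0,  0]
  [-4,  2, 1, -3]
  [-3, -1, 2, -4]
x^4 + 11*x^3 + 42*x^2 + 68*x + 40

Expanding det(x·I − A) (e.g. by cofactor expansion or by noting that A is similar to its Jordan form J, which has the same characteristic polynomial as A) gives
  χ_A(x) = x^4 + 11*x^3 + 42*x^2 + 68*x + 40
which factors as (x + 2)^3*(x + 5). The eigenvalues (with algebraic multiplicities) are λ = -5 with multiplicity 1, λ = -2 with multiplicity 3.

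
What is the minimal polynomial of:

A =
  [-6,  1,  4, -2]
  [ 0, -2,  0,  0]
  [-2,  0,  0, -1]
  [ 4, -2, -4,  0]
x^2 + 4*x + 4

The characteristic polynomial is χ_A(x) = (x + 2)^4, so the eigenvalues are known. The minimal polynomial is
  m_A(x) = Π_λ (x − λ)^{k_λ}
where k_λ is the size of the *largest* Jordan block for λ (equivalently, the smallest k with (A − λI)^k v = 0 for every generalised eigenvector v of λ).

  λ = -2: largest Jordan block has size 2, contributing (x + 2)^2

So m_A(x) = (x + 2)^2 = x^2 + 4*x + 4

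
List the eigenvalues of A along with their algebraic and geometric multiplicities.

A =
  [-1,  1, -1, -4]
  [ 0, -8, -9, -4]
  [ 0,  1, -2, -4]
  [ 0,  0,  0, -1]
λ = -5: alg = 2, geom = 1; λ = -1: alg = 2, geom = 2

Step 1 — factor the characteristic polynomial to read off the algebraic multiplicities:
  χ_A(x) = (x + 1)^2*(x + 5)^2

Step 2 — compute geometric multiplicities via the rank-nullity identity g(λ) = n − rank(A − λI):
  rank(A − (-5)·I) = 3, so dim ker(A − (-5)·I) = n − 3 = 1
  rank(A − (-1)·I) = 2, so dim ker(A − (-1)·I) = n − 2 = 2

Summary:
  λ = -5: algebraic multiplicity = 2, geometric multiplicity = 1
  λ = -1: algebraic multiplicity = 2, geometric multiplicity = 2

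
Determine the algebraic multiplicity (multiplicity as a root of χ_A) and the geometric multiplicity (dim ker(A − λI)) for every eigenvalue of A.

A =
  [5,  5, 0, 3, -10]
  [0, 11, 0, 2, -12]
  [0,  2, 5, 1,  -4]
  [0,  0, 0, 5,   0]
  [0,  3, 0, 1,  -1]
λ = 5: alg = 5, geom = 3

Step 1 — factor the characteristic polynomial to read off the algebraic multiplicities:
  χ_A(x) = (x - 5)^5

Step 2 — compute geometric multiplicities via the rank-nullity identity g(λ) = n − rank(A − λI):
  rank(A − (5)·I) = 2, so dim ker(A − (5)·I) = n − 2 = 3

Summary:
  λ = 5: algebraic multiplicity = 5, geometric multiplicity = 3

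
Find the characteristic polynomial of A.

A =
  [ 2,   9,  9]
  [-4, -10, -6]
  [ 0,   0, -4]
x^3 + 12*x^2 + 48*x + 64

Expanding det(x·I − A) (e.g. by cofactor expansion or by noting that A is similar to its Jordan form J, which has the same characteristic polynomial as A) gives
  χ_A(x) = x^3 + 12*x^2 + 48*x + 64
which factors as (x + 4)^3. The eigenvalues (with algebraic multiplicities) are λ = -4 with multiplicity 3.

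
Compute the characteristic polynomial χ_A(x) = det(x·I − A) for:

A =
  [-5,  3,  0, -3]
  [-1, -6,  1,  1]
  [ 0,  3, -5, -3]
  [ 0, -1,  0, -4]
x^4 + 20*x^3 + 150*x^2 + 500*x + 625

Expanding det(x·I − A) (e.g. by cofactor expansion or by noting that A is similar to its Jordan form J, which has the same characteristic polynomial as A) gives
  χ_A(x) = x^4 + 20*x^3 + 150*x^2 + 500*x + 625
which factors as (x + 5)^4. The eigenvalues (with algebraic multiplicities) are λ = -5 with multiplicity 4.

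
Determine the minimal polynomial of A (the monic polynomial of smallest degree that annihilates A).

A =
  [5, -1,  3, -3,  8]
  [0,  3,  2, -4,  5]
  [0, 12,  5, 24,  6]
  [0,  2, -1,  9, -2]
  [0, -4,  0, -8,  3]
x^3 - 15*x^2 + 75*x - 125

The characteristic polynomial is χ_A(x) = (x - 5)^5, so the eigenvalues are known. The minimal polynomial is
  m_A(x) = Π_λ (x − λ)^{k_λ}
where k_λ is the size of the *largest* Jordan block for λ (equivalently, the smallest k with (A − λI)^k v = 0 for every generalised eigenvector v of λ).

  λ = 5: largest Jordan block has size 3, contributing (x − 5)^3

So m_A(x) = (x - 5)^3 = x^3 - 15*x^2 + 75*x - 125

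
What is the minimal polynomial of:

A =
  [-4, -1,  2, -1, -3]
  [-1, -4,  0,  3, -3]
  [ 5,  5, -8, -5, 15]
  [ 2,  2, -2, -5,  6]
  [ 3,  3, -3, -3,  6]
x^3 + 9*x^2 + 27*x + 27

The characteristic polynomial is χ_A(x) = (x + 3)^5, so the eigenvalues are known. The minimal polynomial is
  m_A(x) = Π_λ (x − λ)^{k_λ}
where k_λ is the size of the *largest* Jordan block for λ (equivalently, the smallest k with (A − λI)^k v = 0 for every generalised eigenvector v of λ).

  λ = -3: largest Jordan block has size 3, contributing (x + 3)^3

So m_A(x) = (x + 3)^3 = x^3 + 9*x^2 + 27*x + 27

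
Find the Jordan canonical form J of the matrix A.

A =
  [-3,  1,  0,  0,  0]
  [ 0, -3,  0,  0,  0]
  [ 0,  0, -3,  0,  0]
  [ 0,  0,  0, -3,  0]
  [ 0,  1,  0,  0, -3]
J_2(-3) ⊕ J_1(-3) ⊕ J_1(-3) ⊕ J_1(-3)

The characteristic polynomial is
  det(x·I − A) = x^5 + 15*x^4 + 90*x^3 + 270*x^2 + 405*x + 243 = (x + 3)^5

Eigenvalues and multiplicities (the geometric multiplicity of λ is n − rank(A − λI), which equals the number of Jordan blocks for λ):
  λ = -3: algebraic multiplicity = 5, geometric multiplicity = 4

Determining the block sizes for each eigenvalue:
  λ = -3: 4 blocks summing to 5 forces exactly one block of size 2 and the rest size 1 → block sizes [2, 1, 1, 1]

Assembling the blocks gives a Jordan form
J =
  [-3,  1,  0,  0,  0]
  [ 0, -3,  0,  0,  0]
  [ 0,  0, -3,  0,  0]
  [ 0,  0,  0, -3,  0]
  [ 0,  0,  0,  0, -3]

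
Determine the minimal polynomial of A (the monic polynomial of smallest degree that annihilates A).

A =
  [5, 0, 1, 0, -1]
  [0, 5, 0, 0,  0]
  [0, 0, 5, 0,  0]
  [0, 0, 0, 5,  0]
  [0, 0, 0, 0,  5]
x^2 - 10*x + 25

The characteristic polynomial is χ_A(x) = (x - 5)^5, so the eigenvalues are known. The minimal polynomial is
  m_A(x) = Π_λ (x − λ)^{k_λ}
where k_λ is the size of the *largest* Jordan block for λ (equivalently, the smallest k with (A − λI)^k v = 0 for every generalised eigenvector v of λ).

  λ = 5: largest Jordan block has size 2, contributing (x − 5)^2

So m_A(x) = (x - 5)^2 = x^2 - 10*x + 25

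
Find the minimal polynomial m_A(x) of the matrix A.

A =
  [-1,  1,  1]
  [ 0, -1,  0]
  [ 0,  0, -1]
x^2 + 2*x + 1

The characteristic polynomial is χ_A(x) = (x + 1)^3, so the eigenvalues are known. The minimal polynomial is
  m_A(x) = Π_λ (x − λ)^{k_λ}
where k_λ is the size of the *largest* Jordan block for λ (equivalently, the smallest k with (A − λI)^k v = 0 for every generalised eigenvector v of λ).

  λ = -1: largest Jordan block has size 2, contributing (x + 1)^2

So m_A(x) = (x + 1)^2 = x^2 + 2*x + 1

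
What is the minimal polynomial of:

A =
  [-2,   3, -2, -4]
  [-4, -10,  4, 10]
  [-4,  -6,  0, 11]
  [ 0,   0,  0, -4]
x^2 + 8*x + 16

The characteristic polynomial is χ_A(x) = (x + 4)^4, so the eigenvalues are known. The minimal polynomial is
  m_A(x) = Π_λ (x − λ)^{k_λ}
where k_λ is the size of the *largest* Jordan block for λ (equivalently, the smallest k with (A − λI)^k v = 0 for every generalised eigenvector v of λ).

  λ = -4: largest Jordan block has size 2, contributing (x + 4)^2

So m_A(x) = (x + 4)^2 = x^2 + 8*x + 16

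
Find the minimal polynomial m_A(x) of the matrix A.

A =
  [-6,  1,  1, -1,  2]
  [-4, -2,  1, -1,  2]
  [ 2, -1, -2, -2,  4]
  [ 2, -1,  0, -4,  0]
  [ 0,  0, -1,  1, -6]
x^3 + 12*x^2 + 48*x + 64

The characteristic polynomial is χ_A(x) = (x + 4)^5, so the eigenvalues are known. The minimal polynomial is
  m_A(x) = Π_λ (x − λ)^{k_λ}
where k_λ is the size of the *largest* Jordan block for λ (equivalently, the smallest k with (A − λI)^k v = 0 for every generalised eigenvector v of λ).

  λ = -4: largest Jordan block has size 3, contributing (x + 4)^3

So m_A(x) = (x + 4)^3 = x^3 + 12*x^2 + 48*x + 64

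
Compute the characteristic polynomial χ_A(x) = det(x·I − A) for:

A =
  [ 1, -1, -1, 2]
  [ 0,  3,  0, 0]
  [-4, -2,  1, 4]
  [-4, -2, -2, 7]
x^4 - 12*x^3 + 54*x^2 - 108*x + 81

Expanding det(x·I − A) (e.g. by cofactor expansion or by noting that A is similar to its Jordan form J, which has the same characteristic polynomial as A) gives
  χ_A(x) = x^4 - 12*x^3 + 54*x^2 - 108*x + 81
which factors as (x - 3)^4. The eigenvalues (with algebraic multiplicities) are λ = 3 with multiplicity 4.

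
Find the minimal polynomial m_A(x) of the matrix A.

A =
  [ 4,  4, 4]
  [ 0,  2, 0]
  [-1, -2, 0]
x^2 - 4*x + 4

The characteristic polynomial is χ_A(x) = (x - 2)^3, so the eigenvalues are known. The minimal polynomial is
  m_A(x) = Π_λ (x − λ)^{k_λ}
where k_λ is the size of the *largest* Jordan block for λ (equivalently, the smallest k with (A − λI)^k v = 0 for every generalised eigenvector v of λ).

  λ = 2: largest Jordan block has size 2, contributing (x − 2)^2

So m_A(x) = (x - 2)^2 = x^2 - 4*x + 4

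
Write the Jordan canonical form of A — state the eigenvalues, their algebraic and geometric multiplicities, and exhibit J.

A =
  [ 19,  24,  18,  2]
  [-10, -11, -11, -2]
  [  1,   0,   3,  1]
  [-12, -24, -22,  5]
J_1(1) ⊕ J_3(5)

The characteristic polynomial is
  det(x·I − A) = x^4 - 16*x^3 + 90*x^2 - 200*x + 125 = (x - 5)^3*(x - 1)

Eigenvalues and multiplicities (the geometric multiplicity of λ is n − rank(A − λI), which equals the number of Jordan blocks for λ):
  λ = 1: algebraic multiplicity = 1, geometric multiplicity = 1
  λ = 5: algebraic multiplicity = 3, geometric multiplicity = 1

Determining the block sizes for each eigenvalue:
  λ = 1: one block (gm = 1), so the single block has size am = 1 → block sizes [1]
  λ = 5: one block (gm = 1), so the single block has size am = 3 → block sizes [3]

Assembling the blocks gives a Jordan form
J =
  [1, 0, 0, 0]
  [0, 5, 1, 0]
  [0, 0, 5, 1]
  [0, 0, 0, 5]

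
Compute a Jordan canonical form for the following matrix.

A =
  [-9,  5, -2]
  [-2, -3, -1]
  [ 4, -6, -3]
J_3(-5)

The characteristic polynomial is
  det(x·I − A) = x^3 + 15*x^2 + 75*x + 125 = (x + 5)^3

Eigenvalues and multiplicities (the geometric multiplicity of λ is n − rank(A − λI), which equals the number of Jordan blocks for λ):
  λ = -5: algebraic multiplicity = 3, geometric multiplicity = 1

Determining the block sizes for each eigenvalue:
  λ = -5: one block (gm = 1), so the single block has size am = 3 → block sizes [3]

Assembling the blocks gives a Jordan form
J =
  [-5,  1,  0]
  [ 0, -5,  1]
  [ 0,  0, -5]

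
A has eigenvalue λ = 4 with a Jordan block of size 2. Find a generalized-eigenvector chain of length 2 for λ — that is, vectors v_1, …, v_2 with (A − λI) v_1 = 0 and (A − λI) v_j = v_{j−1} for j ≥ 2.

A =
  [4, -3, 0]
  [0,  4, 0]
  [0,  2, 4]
A Jordan chain for λ = 4 of length 2:
v_1 = (-3, 0, 2)ᵀ
v_2 = (0, 1, 0)ᵀ

Let N = A − (4)·I. We want v_2 with N^2 v_2 = 0 but N^1 v_2 ≠ 0; then v_{j-1} := N · v_j for j = 2, …, 2.

Pick v_2 = (0, 1, 0)ᵀ.
Then v_1 = N · v_2 = (-3, 0, 2)ᵀ.

Sanity check: (A − (4)·I) v_1 = (0, 0, 0)ᵀ = 0. ✓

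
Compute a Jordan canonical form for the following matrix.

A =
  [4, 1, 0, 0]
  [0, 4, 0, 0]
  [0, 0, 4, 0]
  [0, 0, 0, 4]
J_2(4) ⊕ J_1(4) ⊕ J_1(4)

The characteristic polynomial is
  det(x·I − A) = x^4 - 16*x^3 + 96*x^2 - 256*x + 256 = (x - 4)^4

Eigenvalues and multiplicities (the geometric multiplicity of λ is n − rank(A − λI), which equals the number of Jordan blocks for λ):
  λ = 4: algebraic multiplicity = 4, geometric multiplicity = 3

Determining the block sizes for each eigenvalue:
  λ = 4: 3 blocks summing to 4 forces exactly one block of size 2 and the rest size 1 → block sizes [2, 1, 1]

Assembling the blocks gives a Jordan form
J =
  [4, 1, 0, 0]
  [0, 4, 0, 0]
  [0, 0, 4, 0]
  [0, 0, 0, 4]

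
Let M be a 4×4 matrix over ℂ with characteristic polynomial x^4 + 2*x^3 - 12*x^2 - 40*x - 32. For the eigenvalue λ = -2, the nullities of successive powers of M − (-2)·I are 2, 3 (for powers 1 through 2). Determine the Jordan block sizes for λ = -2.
Block sizes for λ = -2: [2, 1]

From the dimensions of kernels of powers, the number of Jordan blocks of size at least j is d_j − d_{j−1} where d_j = dim ker(N^j) (with d_0 = 0). Computing the differences gives [2, 1].
The number of blocks of size exactly k is (#blocks of size ≥ k) − (#blocks of size ≥ k + 1), so the partition is: 1 block(s) of size 1, 1 block(s) of size 2.
In nonincreasing order the block sizes are [2, 1].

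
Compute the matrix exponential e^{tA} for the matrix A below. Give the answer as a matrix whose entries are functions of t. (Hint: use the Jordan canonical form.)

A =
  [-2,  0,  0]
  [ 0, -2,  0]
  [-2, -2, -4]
e^{tA} =
  [exp(-2*t), 0, 0]
  [0, exp(-2*t), 0]
  [-exp(-2*t) + exp(-4*t), -exp(-2*t) + exp(-4*t), exp(-4*t)]

Strategy: write A = P · J · P⁻¹ where J is a Jordan canonical form, so e^{tA} = P · e^{tJ} · P⁻¹, and e^{tJ} can be computed block-by-block.

A has Jordan form
J =
  [-4,  0,  0]
  [ 0, -2,  0]
  [ 0,  0, -2]
(up to reordering of blocks).

Per-block formulas:
  For a 1×1 block at λ = -2: exp(t · [-2]) = [e^(-2t)].
  For a 1×1 block at λ = -4: exp(t · [-4]) = [e^(-4t)].

After assembling e^{tJ} and conjugating by P, we get:

e^{tA} =
  [exp(-2*t), 0, 0]
  [0, exp(-2*t), 0]
  [-exp(-2*t) + exp(-4*t), -exp(-2*t) + exp(-4*t), exp(-4*t)]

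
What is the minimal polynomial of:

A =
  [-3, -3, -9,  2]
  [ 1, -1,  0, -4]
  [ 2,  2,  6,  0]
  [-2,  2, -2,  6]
x^3 - 6*x^2 + 12*x - 8

The characteristic polynomial is χ_A(x) = (x - 2)^4, so the eigenvalues are known. The minimal polynomial is
  m_A(x) = Π_λ (x − λ)^{k_λ}
where k_λ is the size of the *largest* Jordan block for λ (equivalently, the smallest k with (A − λI)^k v = 0 for every generalised eigenvector v of λ).

  λ = 2: largest Jordan block has size 3, contributing (x − 2)^3

So m_A(x) = (x - 2)^3 = x^3 - 6*x^2 + 12*x - 8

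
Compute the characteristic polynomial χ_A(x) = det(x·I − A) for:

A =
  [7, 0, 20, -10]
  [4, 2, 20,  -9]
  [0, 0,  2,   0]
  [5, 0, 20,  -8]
x^4 - 3*x^3 - 6*x^2 + 28*x - 24

Expanding det(x·I − A) (e.g. by cofactor expansion or by noting that A is similar to its Jordan form J, which has the same characteristic polynomial as A) gives
  χ_A(x) = x^4 - 3*x^3 - 6*x^2 + 28*x - 24
which factors as (x - 2)^3*(x + 3). The eigenvalues (with algebraic multiplicities) are λ = -3 with multiplicity 1, λ = 2 with multiplicity 3.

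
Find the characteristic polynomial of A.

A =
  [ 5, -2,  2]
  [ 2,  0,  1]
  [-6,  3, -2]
x^3 - 3*x^2 + 3*x - 1

Expanding det(x·I − A) (e.g. by cofactor expansion or by noting that A is similar to its Jordan form J, which has the same characteristic polynomial as A) gives
  χ_A(x) = x^3 - 3*x^2 + 3*x - 1
which factors as (x - 1)^3. The eigenvalues (with algebraic multiplicities) are λ = 1 with multiplicity 3.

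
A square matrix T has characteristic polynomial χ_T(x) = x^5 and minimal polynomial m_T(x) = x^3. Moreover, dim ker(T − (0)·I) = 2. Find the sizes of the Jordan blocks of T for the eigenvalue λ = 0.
Block sizes for λ = 0: [3, 2]

Step 1 — from the characteristic polynomial, algebraic multiplicity of λ = 0 is 5. From dim ker(T − (0)·I) = 2, there are exactly 2 Jordan blocks for λ = 0.
Step 2 — from the minimal polynomial, the factor (x − 0)^3 tells us the largest block for λ = 0 has size 3.
Step 3 — with total size 5, 2 blocks, and largest block 3, the block sizes (in nonincreasing order) are [3, 2].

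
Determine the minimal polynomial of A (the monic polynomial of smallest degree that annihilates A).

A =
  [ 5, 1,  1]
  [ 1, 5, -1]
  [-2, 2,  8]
x^2 - 12*x + 36

The characteristic polynomial is χ_A(x) = (x - 6)^3, so the eigenvalues are known. The minimal polynomial is
  m_A(x) = Π_λ (x − λ)^{k_λ}
where k_λ is the size of the *largest* Jordan block for λ (equivalently, the smallest k with (A − λI)^k v = 0 for every generalised eigenvector v of λ).

  λ = 6: largest Jordan block has size 2, contributing (x − 6)^2

So m_A(x) = (x - 6)^2 = x^2 - 12*x + 36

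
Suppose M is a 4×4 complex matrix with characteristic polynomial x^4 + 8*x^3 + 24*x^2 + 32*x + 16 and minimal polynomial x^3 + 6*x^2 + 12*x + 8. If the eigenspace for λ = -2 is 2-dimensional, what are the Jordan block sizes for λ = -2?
Block sizes for λ = -2: [3, 1]

Step 1 — from the characteristic polynomial, algebraic multiplicity of λ = -2 is 4. From dim ker(M − (-2)·I) = 2, there are exactly 2 Jordan blocks for λ = -2.
Step 2 — from the minimal polynomial, the factor (x + 2)^3 tells us the largest block for λ = -2 has size 3.
Step 3 — with total size 4, 2 blocks, and largest block 3, the block sizes (in nonincreasing order) are [3, 1].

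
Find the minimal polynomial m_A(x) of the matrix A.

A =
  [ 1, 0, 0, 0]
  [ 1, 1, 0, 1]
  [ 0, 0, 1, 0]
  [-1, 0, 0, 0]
x^2 - x

The characteristic polynomial is χ_A(x) = x*(x - 1)^3, so the eigenvalues are known. The minimal polynomial is
  m_A(x) = Π_λ (x − λ)^{k_λ}
where k_λ is the size of the *largest* Jordan block for λ (equivalently, the smallest k with (A − λI)^k v = 0 for every generalised eigenvector v of λ).

  λ = 0: largest Jordan block has size 1, contributing (x − 0)
  λ = 1: largest Jordan block has size 1, contributing (x − 1)

So m_A(x) = x*(x - 1) = x^2 - x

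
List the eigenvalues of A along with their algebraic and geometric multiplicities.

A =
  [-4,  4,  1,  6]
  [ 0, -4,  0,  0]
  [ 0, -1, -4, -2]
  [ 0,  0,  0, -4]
λ = -4: alg = 4, geom = 2

Step 1 — factor the characteristic polynomial to read off the algebraic multiplicities:
  χ_A(x) = (x + 4)^4

Step 2 — compute geometric multiplicities via the rank-nullity identity g(λ) = n − rank(A − λI):
  rank(A − (-4)·I) = 2, so dim ker(A − (-4)·I) = n − 2 = 2

Summary:
  λ = -4: algebraic multiplicity = 4, geometric multiplicity = 2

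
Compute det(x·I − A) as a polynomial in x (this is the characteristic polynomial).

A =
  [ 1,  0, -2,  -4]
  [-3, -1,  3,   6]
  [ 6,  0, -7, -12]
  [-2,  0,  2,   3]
x^4 + 4*x^3 + 6*x^2 + 4*x + 1

Expanding det(x·I − A) (e.g. by cofactor expansion or by noting that A is similar to its Jordan form J, which has the same characteristic polynomial as A) gives
  χ_A(x) = x^4 + 4*x^3 + 6*x^2 + 4*x + 1
which factors as (x + 1)^4. The eigenvalues (with algebraic multiplicities) are λ = -1 with multiplicity 4.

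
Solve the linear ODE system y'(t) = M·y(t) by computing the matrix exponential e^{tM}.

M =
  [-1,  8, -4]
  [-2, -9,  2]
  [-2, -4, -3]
e^{tM} =
  [2*exp(-3*t) - exp(-5*t), 4*exp(-3*t) - 4*exp(-5*t), -2*exp(-3*t) + 2*exp(-5*t)]
  [-exp(-3*t) + exp(-5*t), -2*exp(-3*t) + 3*exp(-5*t), exp(-3*t) - exp(-5*t)]
  [-exp(-3*t) + exp(-5*t), -2*exp(-3*t) + 2*exp(-5*t), exp(-3*t)]

Strategy: write M = P · J · P⁻¹ where J is a Jordan canonical form, so e^{tM} = P · e^{tJ} · P⁻¹, and e^{tJ} can be computed block-by-block.

M has Jordan form
J =
  [-5,  0,  0]
  [ 0, -5,  0]
  [ 0,  0, -3]
(up to reordering of blocks).

Per-block formulas:
  For a 1×1 block at λ = -3: exp(t · [-3]) = [e^(-3t)].
  For a 1×1 block at λ = -5: exp(t · [-5]) = [e^(-5t)].

After assembling e^{tJ} and conjugating by P, we get:

e^{tM} =
  [2*exp(-3*t) - exp(-5*t), 4*exp(-3*t) - 4*exp(-5*t), -2*exp(-3*t) + 2*exp(-5*t)]
  [-exp(-3*t) + exp(-5*t), -2*exp(-3*t) + 3*exp(-5*t), exp(-3*t) - exp(-5*t)]
  [-exp(-3*t) + exp(-5*t), -2*exp(-3*t) + 2*exp(-5*t), exp(-3*t)]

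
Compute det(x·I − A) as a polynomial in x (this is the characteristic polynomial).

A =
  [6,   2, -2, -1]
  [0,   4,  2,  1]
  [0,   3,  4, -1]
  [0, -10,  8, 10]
x^4 - 24*x^3 + 216*x^2 - 864*x + 1296

Expanding det(x·I − A) (e.g. by cofactor expansion or by noting that A is similar to its Jordan form J, which has the same characteristic polynomial as A) gives
  χ_A(x) = x^4 - 24*x^3 + 216*x^2 - 864*x + 1296
which factors as (x - 6)^4. The eigenvalues (with algebraic multiplicities) are λ = 6 with multiplicity 4.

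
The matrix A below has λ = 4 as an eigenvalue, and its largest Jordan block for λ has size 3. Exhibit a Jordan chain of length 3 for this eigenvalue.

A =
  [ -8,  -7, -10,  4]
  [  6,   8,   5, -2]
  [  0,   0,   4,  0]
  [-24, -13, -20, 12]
A Jordan chain for λ = 4 of length 3:
v_1 = (6, 0, 0, 18)ᵀ
v_2 = (-12, 6, 0, -24)ᵀ
v_3 = (1, 0, 0, 0)ᵀ

Let N = A − (4)·I. We want v_3 with N^3 v_3 = 0 but N^2 v_3 ≠ 0; then v_{j-1} := N · v_j for j = 3, …, 2.

Pick v_3 = (1, 0, 0, 0)ᵀ.
Then v_2 = N · v_3 = (-12, 6, 0, -24)ᵀ.
Then v_1 = N · v_2 = (6, 0, 0, 18)ᵀ.

Sanity check: (A − (4)·I) v_1 = (0, 0, 0, 0)ᵀ = 0. ✓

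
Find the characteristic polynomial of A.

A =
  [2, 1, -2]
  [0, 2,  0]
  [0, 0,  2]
x^3 - 6*x^2 + 12*x - 8

Expanding det(x·I − A) (e.g. by cofactor expansion or by noting that A is similar to its Jordan form J, which has the same characteristic polynomial as A) gives
  χ_A(x) = x^3 - 6*x^2 + 12*x - 8
which factors as (x - 2)^3. The eigenvalues (with algebraic multiplicities) are λ = 2 with multiplicity 3.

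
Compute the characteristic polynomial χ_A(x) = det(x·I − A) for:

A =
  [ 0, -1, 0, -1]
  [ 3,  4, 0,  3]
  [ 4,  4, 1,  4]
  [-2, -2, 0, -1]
x^4 - 4*x^3 + 6*x^2 - 4*x + 1

Expanding det(x·I − A) (e.g. by cofactor expansion or by noting that A is similar to its Jordan form J, which has the same characteristic polynomial as A) gives
  χ_A(x) = x^4 - 4*x^3 + 6*x^2 - 4*x + 1
which factors as (x - 1)^4. The eigenvalues (with algebraic multiplicities) are λ = 1 with multiplicity 4.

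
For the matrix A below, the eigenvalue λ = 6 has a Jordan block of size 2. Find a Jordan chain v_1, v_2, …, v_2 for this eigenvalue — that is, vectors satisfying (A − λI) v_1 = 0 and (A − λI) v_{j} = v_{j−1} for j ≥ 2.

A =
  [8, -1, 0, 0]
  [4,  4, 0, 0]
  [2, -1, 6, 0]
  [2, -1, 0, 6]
A Jordan chain for λ = 6 of length 2:
v_1 = (2, 4, 2, 2)ᵀ
v_2 = (1, 0, 0, 0)ᵀ

Let N = A − (6)·I. We want v_2 with N^2 v_2 = 0 but N^1 v_2 ≠ 0; then v_{j-1} := N · v_j for j = 2, …, 2.

Pick v_2 = (1, 0, 0, 0)ᵀ.
Then v_1 = N · v_2 = (2, 4, 2, 2)ᵀ.

Sanity check: (A − (6)·I) v_1 = (0, 0, 0, 0)ᵀ = 0. ✓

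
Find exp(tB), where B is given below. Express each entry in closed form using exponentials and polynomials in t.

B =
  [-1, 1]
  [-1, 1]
e^{tB} =
  [1 - t, t]
  [-t, t + 1]

Strategy: write B = P · J · P⁻¹ where J is a Jordan canonical form, so e^{tB} = P · e^{tJ} · P⁻¹, and e^{tJ} can be computed block-by-block.

B has Jordan form
J =
  [0, 1]
  [0, 0]
(up to reordering of blocks).

Per-block formulas:
  For a 2×2 Jordan block J_2(0): exp(t · J_2(0)) = e^(0t)·(I + t·N), where N is the 2×2 nilpotent shift.

After assembling e^{tJ} and conjugating by P, we get:

e^{tB} =
  [1 - t, t]
  [-t, t + 1]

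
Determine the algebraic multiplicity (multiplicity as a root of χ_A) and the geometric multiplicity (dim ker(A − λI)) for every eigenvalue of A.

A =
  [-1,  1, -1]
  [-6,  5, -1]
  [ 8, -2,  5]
λ = 3: alg = 3, geom = 1

Step 1 — factor the characteristic polynomial to read off the algebraic multiplicities:
  χ_A(x) = (x - 3)^3

Step 2 — compute geometric multiplicities via the rank-nullity identity g(λ) = n − rank(A − λI):
  rank(A − (3)·I) = 2, so dim ker(A − (3)·I) = n − 2 = 1

Summary:
  λ = 3: algebraic multiplicity = 3, geometric multiplicity = 1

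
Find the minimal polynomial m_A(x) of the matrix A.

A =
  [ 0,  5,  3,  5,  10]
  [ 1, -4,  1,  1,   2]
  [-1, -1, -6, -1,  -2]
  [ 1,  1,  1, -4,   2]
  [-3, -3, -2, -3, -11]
x^3 + 15*x^2 + 75*x + 125

The characteristic polynomial is χ_A(x) = (x + 5)^5, so the eigenvalues are known. The minimal polynomial is
  m_A(x) = Π_λ (x − λ)^{k_λ}
where k_λ is the size of the *largest* Jordan block for λ (equivalently, the smallest k with (A − λI)^k v = 0 for every generalised eigenvector v of λ).

  λ = -5: largest Jordan block has size 3, contributing (x + 5)^3

So m_A(x) = (x + 5)^3 = x^3 + 15*x^2 + 75*x + 125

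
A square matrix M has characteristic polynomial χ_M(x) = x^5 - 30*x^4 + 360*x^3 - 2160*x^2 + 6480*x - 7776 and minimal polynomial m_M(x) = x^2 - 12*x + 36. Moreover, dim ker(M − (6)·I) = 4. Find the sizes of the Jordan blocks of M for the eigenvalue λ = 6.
Block sizes for λ = 6: [2, 1, 1, 1]

Step 1 — from the characteristic polynomial, algebraic multiplicity of λ = 6 is 5. From dim ker(M − (6)·I) = 4, there are exactly 4 Jordan blocks for λ = 6.
Step 2 — from the minimal polynomial, the factor (x − 6)^2 tells us the largest block for λ = 6 has size 2.
Step 3 — with total size 5, 4 blocks, and largest block 2, the block sizes (in nonincreasing order) are [2, 1, 1, 1].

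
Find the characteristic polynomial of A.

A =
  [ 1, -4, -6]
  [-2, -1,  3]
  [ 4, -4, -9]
x^3 + 9*x^2 + 27*x + 27

Expanding det(x·I − A) (e.g. by cofactor expansion or by noting that A is similar to its Jordan form J, which has the same characteristic polynomial as A) gives
  χ_A(x) = x^3 + 9*x^2 + 27*x + 27
which factors as (x + 3)^3. The eigenvalues (with algebraic multiplicities) are λ = -3 with multiplicity 3.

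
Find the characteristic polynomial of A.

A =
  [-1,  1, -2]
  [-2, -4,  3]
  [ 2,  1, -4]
x^3 + 9*x^2 + 27*x + 27

Expanding det(x·I − A) (e.g. by cofactor expansion or by noting that A is similar to its Jordan form J, which has the same characteristic polynomial as A) gives
  χ_A(x) = x^3 + 9*x^2 + 27*x + 27
which factors as (x + 3)^3. The eigenvalues (with algebraic multiplicities) are λ = -3 with multiplicity 3.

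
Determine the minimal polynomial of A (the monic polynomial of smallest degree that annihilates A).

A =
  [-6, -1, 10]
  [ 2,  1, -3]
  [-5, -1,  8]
x^3 - 3*x^2 + 3*x - 1

The characteristic polynomial is χ_A(x) = (x - 1)^3, so the eigenvalues are known. The minimal polynomial is
  m_A(x) = Π_λ (x − λ)^{k_λ}
where k_λ is the size of the *largest* Jordan block for λ (equivalently, the smallest k with (A − λI)^k v = 0 for every generalised eigenvector v of λ).

  λ = 1: largest Jordan block has size 3, contributing (x − 1)^3

So m_A(x) = (x - 1)^3 = x^3 - 3*x^2 + 3*x - 1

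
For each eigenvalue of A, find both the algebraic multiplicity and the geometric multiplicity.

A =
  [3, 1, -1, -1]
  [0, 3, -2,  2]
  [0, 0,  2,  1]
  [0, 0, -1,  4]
λ = 3: alg = 4, geom = 2

Step 1 — factor the characteristic polynomial to read off the algebraic multiplicities:
  χ_A(x) = (x - 3)^4

Step 2 — compute geometric multiplicities via the rank-nullity identity g(λ) = n − rank(A − λI):
  rank(A − (3)·I) = 2, so dim ker(A − (3)·I) = n − 2 = 2

Summary:
  λ = 3: algebraic multiplicity = 4, geometric multiplicity = 2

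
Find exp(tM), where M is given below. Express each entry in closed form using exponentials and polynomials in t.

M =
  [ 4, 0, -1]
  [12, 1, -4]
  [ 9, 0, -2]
e^{tM} =
  [3*t*exp(t) + exp(t), 0, -t*exp(t)]
  [12*t*exp(t), exp(t), -4*t*exp(t)]
  [9*t*exp(t), 0, -3*t*exp(t) + exp(t)]

Strategy: write M = P · J · P⁻¹ where J is a Jordan canonical form, so e^{tM} = P · e^{tJ} · P⁻¹, and e^{tJ} can be computed block-by-block.

M has Jordan form
J =
  [1, 1, 0]
  [0, 1, 0]
  [0, 0, 1]
(up to reordering of blocks).

Per-block formulas:
  For a 1×1 block at λ = 1: exp(t · [1]) = [e^(1t)].
  For a 2×2 Jordan block J_2(1): exp(t · J_2(1)) = e^(1t)·(I + t·N), where N is the 2×2 nilpotent shift.

After assembling e^{tJ} and conjugating by P, we get:

e^{tM} =
  [3*t*exp(t) + exp(t), 0, -t*exp(t)]
  [12*t*exp(t), exp(t), -4*t*exp(t)]
  [9*t*exp(t), 0, -3*t*exp(t) + exp(t)]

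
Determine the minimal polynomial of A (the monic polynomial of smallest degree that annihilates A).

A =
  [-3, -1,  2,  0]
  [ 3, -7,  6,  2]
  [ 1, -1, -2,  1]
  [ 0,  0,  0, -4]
x^2 + 8*x + 16

The characteristic polynomial is χ_A(x) = (x + 4)^4, so the eigenvalues are known. The minimal polynomial is
  m_A(x) = Π_λ (x − λ)^{k_λ}
where k_λ is the size of the *largest* Jordan block for λ (equivalently, the smallest k with (A − λI)^k v = 0 for every generalised eigenvector v of λ).

  λ = -4: largest Jordan block has size 2, contributing (x + 4)^2

So m_A(x) = (x + 4)^2 = x^2 + 8*x + 16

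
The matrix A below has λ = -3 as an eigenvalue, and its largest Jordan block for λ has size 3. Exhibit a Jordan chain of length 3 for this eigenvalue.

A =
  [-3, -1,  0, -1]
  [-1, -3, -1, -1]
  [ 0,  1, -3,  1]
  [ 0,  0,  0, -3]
A Jordan chain for λ = -3 of length 3:
v_1 = (1, 0, -1, 0)ᵀ
v_2 = (0, -1, 0, 0)ᵀ
v_3 = (1, 0, 0, 0)ᵀ

Let N = A − (-3)·I. We want v_3 with N^3 v_3 = 0 but N^2 v_3 ≠ 0; then v_{j-1} := N · v_j for j = 3, …, 2.

Pick v_3 = (1, 0, 0, 0)ᵀ.
Then v_2 = N · v_3 = (0, -1, 0, 0)ᵀ.
Then v_1 = N · v_2 = (1, 0, -1, 0)ᵀ.

Sanity check: (A − (-3)·I) v_1 = (0, 0, 0, 0)ᵀ = 0. ✓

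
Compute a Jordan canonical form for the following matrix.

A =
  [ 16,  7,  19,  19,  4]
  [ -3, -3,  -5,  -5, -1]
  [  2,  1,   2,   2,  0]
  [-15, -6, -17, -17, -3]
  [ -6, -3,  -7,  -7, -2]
J_2(-2) ⊕ J_3(0)

The characteristic polynomial is
  det(x·I − A) = x^5 + 4*x^4 + 4*x^3 = x^3*(x + 2)^2

Eigenvalues and multiplicities (the geometric multiplicity of λ is n − rank(A − λI), which equals the number of Jordan blocks for λ):
  λ = -2: algebraic multiplicity = 2, geometric multiplicity = 1
  λ = 0: algebraic multiplicity = 3, geometric multiplicity = 1

Determining the block sizes for each eigenvalue:
  λ = -2: one block (gm = 1), so the single block has size am = 2 → block sizes [2]
  λ = 0: one block (gm = 1), so the single block has size am = 3 → block sizes [3]

Assembling the blocks gives a Jordan form
J =
  [-2,  1, 0, 0, 0]
  [ 0, -2, 0, 0, 0]
  [ 0,  0, 0, 1, 0]
  [ 0,  0, 0, 0, 1]
  [ 0,  0, 0, 0, 0]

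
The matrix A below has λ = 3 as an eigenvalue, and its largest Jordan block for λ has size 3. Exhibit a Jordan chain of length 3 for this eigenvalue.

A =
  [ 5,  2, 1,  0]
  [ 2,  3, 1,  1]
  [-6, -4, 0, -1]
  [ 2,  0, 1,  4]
A Jordan chain for λ = 3 of length 3:
v_1 = (2, 0, -4, 0)ᵀ
v_2 = (2, 2, -6, 2)ᵀ
v_3 = (1, 0, 0, 0)ᵀ

Let N = A − (3)·I. We want v_3 with N^3 v_3 = 0 but N^2 v_3 ≠ 0; then v_{j-1} := N · v_j for j = 3, …, 2.

Pick v_3 = (1, 0, 0, 0)ᵀ.
Then v_2 = N · v_3 = (2, 2, -6, 2)ᵀ.
Then v_1 = N · v_2 = (2, 0, -4, 0)ᵀ.

Sanity check: (A − (3)·I) v_1 = (0, 0, 0, 0)ᵀ = 0. ✓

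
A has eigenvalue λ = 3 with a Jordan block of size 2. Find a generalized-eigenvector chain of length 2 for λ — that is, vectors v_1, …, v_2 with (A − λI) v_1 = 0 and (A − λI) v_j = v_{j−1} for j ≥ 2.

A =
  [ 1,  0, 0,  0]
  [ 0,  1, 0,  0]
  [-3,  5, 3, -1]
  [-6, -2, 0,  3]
A Jordan chain for λ = 3 of length 2:
v_1 = (0, 0, -1, 0)ᵀ
v_2 = (0, 0, 0, 1)ᵀ

Let N = A − (3)·I. We want v_2 with N^2 v_2 = 0 but N^1 v_2 ≠ 0; then v_{j-1} := N · v_j for j = 2, …, 2.

Pick v_2 = (0, 0, 0, 1)ᵀ.
Then v_1 = N · v_2 = (0, 0, -1, 0)ᵀ.

Sanity check: (A − (3)·I) v_1 = (0, 0, 0, 0)ᵀ = 0. ✓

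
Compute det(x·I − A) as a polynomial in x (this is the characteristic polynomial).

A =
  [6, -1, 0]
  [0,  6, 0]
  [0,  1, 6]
x^3 - 18*x^2 + 108*x - 216

Expanding det(x·I − A) (e.g. by cofactor expansion or by noting that A is similar to its Jordan form J, which has the same characteristic polynomial as A) gives
  χ_A(x) = x^3 - 18*x^2 + 108*x - 216
which factors as (x - 6)^3. The eigenvalues (with algebraic multiplicities) are λ = 6 with multiplicity 3.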